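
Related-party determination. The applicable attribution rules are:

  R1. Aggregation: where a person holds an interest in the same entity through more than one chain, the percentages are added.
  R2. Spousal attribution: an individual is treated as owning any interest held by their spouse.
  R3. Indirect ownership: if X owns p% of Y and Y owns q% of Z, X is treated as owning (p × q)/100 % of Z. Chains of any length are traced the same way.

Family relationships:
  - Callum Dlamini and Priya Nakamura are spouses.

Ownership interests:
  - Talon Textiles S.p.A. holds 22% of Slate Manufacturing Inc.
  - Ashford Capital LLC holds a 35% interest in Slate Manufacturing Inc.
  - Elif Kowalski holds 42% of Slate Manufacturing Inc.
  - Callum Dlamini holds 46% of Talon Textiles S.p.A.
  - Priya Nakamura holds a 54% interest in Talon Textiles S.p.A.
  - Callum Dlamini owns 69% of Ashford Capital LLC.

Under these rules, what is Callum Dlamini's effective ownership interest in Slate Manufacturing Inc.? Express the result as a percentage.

By spousal attribution (R2), Callum Dlamini is treated as also owning Priya Nakamura's interest in Talon Textiles S.p.A, giving 46% + 54% = 100%.
Chain via Ashford Capital LLC (R3): 69% × 35% = 24.15% of Slate Manufacturing Inc.
Chain via Talon Textiles S.p.A. (R3): 100% × 22% = 22% of Slate Manufacturing Inc.
Aggregating (R1): 24.15% + 22% = 46.15%.

46.15%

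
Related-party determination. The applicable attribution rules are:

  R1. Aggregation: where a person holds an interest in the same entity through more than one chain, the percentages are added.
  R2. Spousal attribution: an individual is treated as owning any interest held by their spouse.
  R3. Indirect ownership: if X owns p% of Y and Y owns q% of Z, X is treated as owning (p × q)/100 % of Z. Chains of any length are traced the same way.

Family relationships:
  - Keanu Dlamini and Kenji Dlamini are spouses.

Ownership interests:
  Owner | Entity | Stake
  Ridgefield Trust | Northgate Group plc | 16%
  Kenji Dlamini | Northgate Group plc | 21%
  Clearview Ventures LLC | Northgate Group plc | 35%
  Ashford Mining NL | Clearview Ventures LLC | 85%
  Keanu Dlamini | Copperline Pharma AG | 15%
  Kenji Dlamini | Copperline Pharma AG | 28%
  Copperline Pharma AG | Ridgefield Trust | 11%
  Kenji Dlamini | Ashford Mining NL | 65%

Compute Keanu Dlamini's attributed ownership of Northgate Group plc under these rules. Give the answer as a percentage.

41.0943%

By spousal attribution (R2), Keanu Dlamini is treated as also owning Kenji Dlamini's interest in Copperline Pharma AG, giving 15% + 28% = 43%.
By spousal attribution (R2), Keanu Dlamini is treated as owning Kenji Dlamini's 65% interest in Ashford Mining NL.
By spousal attribution (R2), Keanu Dlamini is treated as owning Kenji Dlamini's 21% interest in Northgate Group plc.
Chain via Copperline Pharma AG → Ridgefield Trust (R3): 43% × 11% × 16% = 0.7568% of Northgate Group plc.
Chain via Ashford Mining NL → Clearview Ventures LLC (R3): 65% × 85% × 35% = 19.3375% of Northgate Group plc.
Direct interest in Northgate Group plc: 21%.
Aggregating (R1): 0.7568% + 19.3375% + 21% = 41.0943%.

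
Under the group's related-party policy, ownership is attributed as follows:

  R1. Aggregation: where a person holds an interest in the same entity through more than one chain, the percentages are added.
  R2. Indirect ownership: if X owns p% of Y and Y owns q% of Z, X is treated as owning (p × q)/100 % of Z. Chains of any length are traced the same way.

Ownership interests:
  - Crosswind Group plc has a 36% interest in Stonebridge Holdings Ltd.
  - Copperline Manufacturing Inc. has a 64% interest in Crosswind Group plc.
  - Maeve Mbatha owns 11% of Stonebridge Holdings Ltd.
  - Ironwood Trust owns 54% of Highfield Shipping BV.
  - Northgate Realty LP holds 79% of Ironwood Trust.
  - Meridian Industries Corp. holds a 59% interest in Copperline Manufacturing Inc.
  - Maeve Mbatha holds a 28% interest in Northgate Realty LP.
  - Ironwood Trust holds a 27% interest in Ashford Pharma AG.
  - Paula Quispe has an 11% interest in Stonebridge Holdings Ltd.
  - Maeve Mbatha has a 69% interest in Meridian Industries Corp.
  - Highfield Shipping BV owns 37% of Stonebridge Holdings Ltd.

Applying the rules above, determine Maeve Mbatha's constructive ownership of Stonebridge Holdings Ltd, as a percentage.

24.79916%

Chain via Meridian Industries Corp. → Copperline Manufacturing Inc. → Crosswind Group plc (R2): 69% × 59% × 64% × 36% = 9.379584% of Stonebridge Holdings Ltd.
Chain via Northgate Realty LP → Ironwood Trust → Highfield Shipping BV (R2): 28% × 79% × 54% × 37% = 4.419576% of Stonebridge Holdings Ltd.
Direct interest in Stonebridge Holdings Ltd: 11%.
Aggregating (R1): 9.379584% + 4.419576% + 11% = 24.79916%.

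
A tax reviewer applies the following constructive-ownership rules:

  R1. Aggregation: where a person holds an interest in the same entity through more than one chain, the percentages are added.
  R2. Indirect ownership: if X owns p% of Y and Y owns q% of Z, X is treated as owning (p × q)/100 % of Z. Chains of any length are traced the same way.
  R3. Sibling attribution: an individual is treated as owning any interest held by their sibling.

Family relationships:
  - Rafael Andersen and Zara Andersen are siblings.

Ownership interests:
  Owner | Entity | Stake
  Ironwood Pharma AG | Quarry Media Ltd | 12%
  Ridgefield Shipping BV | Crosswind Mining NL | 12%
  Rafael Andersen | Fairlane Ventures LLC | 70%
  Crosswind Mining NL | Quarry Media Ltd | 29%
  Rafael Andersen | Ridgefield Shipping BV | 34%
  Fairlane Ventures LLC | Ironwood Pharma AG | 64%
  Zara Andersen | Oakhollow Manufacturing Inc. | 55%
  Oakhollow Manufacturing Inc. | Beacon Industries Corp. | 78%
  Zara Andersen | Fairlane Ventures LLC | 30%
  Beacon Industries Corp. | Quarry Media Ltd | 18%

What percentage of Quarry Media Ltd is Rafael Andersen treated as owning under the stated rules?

16.5852%

By sibling attribution (R3), Rafael Andersen is treated as also owning Zara Andersen's interest in Fairlane Ventures LLC, giving 70% + 30% = 100%.
By sibling attribution (R3), Rafael Andersen is treated as owning Zara Andersen's 55% interest in Oakhollow Manufacturing Inc.
Chain via Fairlane Ventures LLC → Ironwood Pharma AG (R2): 100% × 64% × 12% = 7.68% of Quarry Media Ltd.
Chain via Ridgefield Shipping BV → Crosswind Mining NL (R2): 34% × 12% × 29% = 1.1832% of Quarry Media Ltd.
Chain via Oakhollow Manufacturing Inc. → Beacon Industries Corp. (R2): 55% × 78% × 18% = 7.722% of Quarry Media Ltd.
Aggregating (R1): 7.68% + 1.1832% + 7.722% = 16.5852%.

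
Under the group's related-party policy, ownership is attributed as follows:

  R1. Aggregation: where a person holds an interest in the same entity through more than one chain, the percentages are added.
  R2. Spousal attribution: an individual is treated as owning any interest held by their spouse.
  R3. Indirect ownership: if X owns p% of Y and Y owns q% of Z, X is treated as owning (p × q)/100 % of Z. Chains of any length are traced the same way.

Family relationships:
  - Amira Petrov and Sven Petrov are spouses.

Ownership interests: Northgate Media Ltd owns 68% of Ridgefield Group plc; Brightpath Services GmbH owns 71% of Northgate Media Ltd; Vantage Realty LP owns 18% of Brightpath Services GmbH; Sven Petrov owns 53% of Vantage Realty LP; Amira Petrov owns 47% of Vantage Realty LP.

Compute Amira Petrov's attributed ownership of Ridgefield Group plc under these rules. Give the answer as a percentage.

8.6904%

By spousal attribution (R2), Amira Petrov is treated as also owning Sven Petrov's interest in Vantage Realty LP, giving 47% + 53% = 100%.
Chain via Vantage Realty LP → Brightpath Services GmbH → Northgate Media Ltd (R3): 100% × 18% × 71% × 68% = 8.6904% of Ridgefield Group plc.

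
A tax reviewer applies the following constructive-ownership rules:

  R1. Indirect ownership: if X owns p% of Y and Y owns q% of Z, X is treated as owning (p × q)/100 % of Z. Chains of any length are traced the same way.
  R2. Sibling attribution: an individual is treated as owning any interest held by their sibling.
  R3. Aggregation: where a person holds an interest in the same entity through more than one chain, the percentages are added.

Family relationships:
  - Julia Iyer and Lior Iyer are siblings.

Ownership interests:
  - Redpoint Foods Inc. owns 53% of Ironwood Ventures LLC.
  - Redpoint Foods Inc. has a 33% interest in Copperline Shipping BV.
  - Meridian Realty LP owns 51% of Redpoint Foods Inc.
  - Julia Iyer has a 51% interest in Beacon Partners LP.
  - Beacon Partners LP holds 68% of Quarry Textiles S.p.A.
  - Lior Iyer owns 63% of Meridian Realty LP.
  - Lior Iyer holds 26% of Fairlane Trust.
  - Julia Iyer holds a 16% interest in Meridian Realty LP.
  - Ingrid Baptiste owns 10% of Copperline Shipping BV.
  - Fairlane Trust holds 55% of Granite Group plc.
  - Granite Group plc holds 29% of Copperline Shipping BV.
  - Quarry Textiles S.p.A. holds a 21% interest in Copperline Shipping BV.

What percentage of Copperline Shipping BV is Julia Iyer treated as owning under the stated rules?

24.7255%

By sibling attribution (R2), Julia Iyer is treated as also owning Lior Iyer's interest in Meridian Realty LP, giving 16% + 63% = 79%.
By sibling attribution (R2), Julia Iyer is treated as owning Lior Iyer's 26% interest in Fairlane Trust.
Chain via Beacon Partners LP → Quarry Textiles S.p.A. (R1): 51% × 68% × 21% = 7.2828% of Copperline Shipping BV.
Chain via Meridian Realty LP → Redpoint Foods Inc. (R1): 79% × 51% × 33% = 13.2957% of Copperline Shipping BV.
Chain via Fairlane Trust → Granite Group plc (R1): 26% × 55% × 29% = 4.147% of Copperline Shipping BV.
Aggregating (R3): 7.2828% + 13.2957% + 4.147% = 24.7255%.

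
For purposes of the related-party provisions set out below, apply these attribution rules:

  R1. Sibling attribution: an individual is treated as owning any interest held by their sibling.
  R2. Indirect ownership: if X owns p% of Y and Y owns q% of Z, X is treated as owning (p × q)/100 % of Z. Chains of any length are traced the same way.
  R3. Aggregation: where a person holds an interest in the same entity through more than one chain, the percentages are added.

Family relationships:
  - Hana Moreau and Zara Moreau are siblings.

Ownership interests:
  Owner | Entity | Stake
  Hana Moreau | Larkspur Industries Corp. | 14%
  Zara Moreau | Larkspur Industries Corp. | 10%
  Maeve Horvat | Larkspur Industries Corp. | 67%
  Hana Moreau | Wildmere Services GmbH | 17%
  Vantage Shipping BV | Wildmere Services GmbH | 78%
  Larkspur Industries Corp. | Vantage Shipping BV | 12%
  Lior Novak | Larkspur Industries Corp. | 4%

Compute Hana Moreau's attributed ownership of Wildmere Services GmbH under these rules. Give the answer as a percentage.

By sibling attribution (R1), Hana Moreau is treated as also owning Zara Moreau's interest in Larkspur Industries Corp, giving 14% + 10% = 24%.
Chain via Larkspur Industries Corp. → Vantage Shipping BV (R2): 24% × 12% × 78% = 2.2464% of Wildmere Services GmbH.
Direct interest in Wildmere Services GmbH: 17%.
Aggregating (R3): 2.2464% + 17% = 19.2464%.

19.2464%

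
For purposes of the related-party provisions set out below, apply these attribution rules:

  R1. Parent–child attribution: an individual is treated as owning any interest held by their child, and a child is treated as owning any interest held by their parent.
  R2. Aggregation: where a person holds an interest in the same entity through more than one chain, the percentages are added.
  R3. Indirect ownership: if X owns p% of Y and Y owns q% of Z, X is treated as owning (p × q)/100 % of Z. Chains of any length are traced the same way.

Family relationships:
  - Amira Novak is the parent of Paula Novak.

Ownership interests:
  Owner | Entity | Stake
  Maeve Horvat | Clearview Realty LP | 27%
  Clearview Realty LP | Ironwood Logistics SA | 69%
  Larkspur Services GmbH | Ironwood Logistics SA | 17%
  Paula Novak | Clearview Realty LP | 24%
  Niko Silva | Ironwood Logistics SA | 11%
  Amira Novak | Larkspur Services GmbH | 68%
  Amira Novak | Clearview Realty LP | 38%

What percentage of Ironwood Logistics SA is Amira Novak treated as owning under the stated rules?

54.34%

By parent–child attribution (R1), Amira Novak is treated as also owning Paula Novak's interest in Clearview Realty LP, giving 38% + 24% = 62%.
Chain via Clearview Realty LP (R3): 62% × 69% = 42.78% of Ironwood Logistics SA.
Chain via Larkspur Services GmbH (R3): 68% × 17% = 11.56% of Ironwood Logistics SA.
Aggregating (R2): 42.78% + 11.56% = 54.34%.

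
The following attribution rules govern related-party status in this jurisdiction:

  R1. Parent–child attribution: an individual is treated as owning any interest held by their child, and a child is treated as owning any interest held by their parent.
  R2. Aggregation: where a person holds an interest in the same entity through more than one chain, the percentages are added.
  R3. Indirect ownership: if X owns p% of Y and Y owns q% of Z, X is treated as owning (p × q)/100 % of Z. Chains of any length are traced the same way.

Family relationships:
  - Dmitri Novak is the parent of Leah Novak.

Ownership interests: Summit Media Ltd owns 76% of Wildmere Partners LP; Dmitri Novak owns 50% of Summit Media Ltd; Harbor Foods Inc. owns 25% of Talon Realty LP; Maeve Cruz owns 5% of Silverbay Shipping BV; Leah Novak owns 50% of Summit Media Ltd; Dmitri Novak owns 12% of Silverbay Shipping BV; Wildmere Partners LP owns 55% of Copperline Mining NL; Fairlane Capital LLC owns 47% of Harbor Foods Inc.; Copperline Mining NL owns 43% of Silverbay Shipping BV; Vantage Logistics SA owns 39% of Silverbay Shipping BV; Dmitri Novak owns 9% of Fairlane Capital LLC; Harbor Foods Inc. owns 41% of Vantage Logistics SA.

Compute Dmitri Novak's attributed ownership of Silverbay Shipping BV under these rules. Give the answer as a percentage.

By parent–child attribution (R1), Dmitri Novak is treated as also owning Leah Novak's interest in Summit Media Ltd, giving 50% + 50% = 100%.
Chain via Fairlane Capital LLC → Harbor Foods Inc. → Vantage Logistics SA (R3): 9% × 47% × 41% × 39% = 0.676377% of Silverbay Shipping BV.
Chain via Summit Media Ltd → Wildmere Partners LP → Copperline Mining NL (R3): 100% × 76% × 55% × 43% = 17.974% of Silverbay Shipping BV.
Direct interest in Silverbay Shipping BV: 12%.
Aggregating (R2): 0.676377% + 17.974% + 12% = 30.650377%.

30.650377%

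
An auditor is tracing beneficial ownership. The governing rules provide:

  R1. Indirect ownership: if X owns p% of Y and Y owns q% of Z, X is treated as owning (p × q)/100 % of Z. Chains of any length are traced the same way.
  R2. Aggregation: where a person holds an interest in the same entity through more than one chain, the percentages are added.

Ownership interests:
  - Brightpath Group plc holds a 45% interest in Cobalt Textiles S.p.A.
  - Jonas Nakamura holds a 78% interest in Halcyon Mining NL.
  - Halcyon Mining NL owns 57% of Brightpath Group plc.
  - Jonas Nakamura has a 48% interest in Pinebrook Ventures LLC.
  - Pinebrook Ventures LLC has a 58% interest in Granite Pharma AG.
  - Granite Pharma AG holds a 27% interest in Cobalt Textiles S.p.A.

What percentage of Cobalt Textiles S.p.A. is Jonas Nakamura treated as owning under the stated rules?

Chain via Pinebrook Ventures LLC → Granite Pharma AG (R1): 48% × 58% × 27% = 7.5168% of Cobalt Textiles S.p.A.
Chain via Halcyon Mining NL → Brightpath Group plc (R1): 78% × 57% × 45% = 20.007% of Cobalt Textiles S.p.A.
Aggregating (R2): 7.5168% + 20.007% = 27.5238%.

27.5238%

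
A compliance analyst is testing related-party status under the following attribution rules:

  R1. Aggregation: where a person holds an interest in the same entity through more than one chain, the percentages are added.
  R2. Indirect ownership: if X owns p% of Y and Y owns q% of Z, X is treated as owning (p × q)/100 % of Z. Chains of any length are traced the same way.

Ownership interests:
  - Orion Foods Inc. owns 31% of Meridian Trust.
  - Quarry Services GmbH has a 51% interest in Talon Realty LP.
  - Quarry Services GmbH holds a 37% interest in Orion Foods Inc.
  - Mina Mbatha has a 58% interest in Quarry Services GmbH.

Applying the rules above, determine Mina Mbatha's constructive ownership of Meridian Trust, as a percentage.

6.6526%

Chain via Quarry Services GmbH → Orion Foods Inc. (R2): 58% × 37% × 31% = 6.6526% of Meridian Trust.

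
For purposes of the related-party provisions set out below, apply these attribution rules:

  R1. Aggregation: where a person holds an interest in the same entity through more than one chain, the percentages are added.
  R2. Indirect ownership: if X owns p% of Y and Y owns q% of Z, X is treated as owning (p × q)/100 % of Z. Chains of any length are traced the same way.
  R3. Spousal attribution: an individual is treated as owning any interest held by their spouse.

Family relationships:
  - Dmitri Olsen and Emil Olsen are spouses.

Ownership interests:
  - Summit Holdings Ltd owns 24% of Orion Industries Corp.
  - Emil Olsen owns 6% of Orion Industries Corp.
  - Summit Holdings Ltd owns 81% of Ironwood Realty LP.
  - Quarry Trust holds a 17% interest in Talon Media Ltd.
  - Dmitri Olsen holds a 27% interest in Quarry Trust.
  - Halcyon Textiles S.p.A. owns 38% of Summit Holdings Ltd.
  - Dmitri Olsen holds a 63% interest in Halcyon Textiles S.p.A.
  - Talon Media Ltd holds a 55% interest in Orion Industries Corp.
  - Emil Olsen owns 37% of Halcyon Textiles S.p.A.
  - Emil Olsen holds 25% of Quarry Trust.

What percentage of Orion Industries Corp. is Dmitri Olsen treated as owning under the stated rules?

By spousal attribution (R3), Dmitri Olsen is treated as also owning Emil Olsen's interest in Halcyon Textiles S.p.A, giving 63% + 37% = 100%.
By spousal attribution (R3), Dmitri Olsen is treated as also owning Emil Olsen's interest in Quarry Trust, giving 27% + 25% = 52%.
By spousal attribution (R3), Dmitri Olsen is treated as owning Emil Olsen's 6% interest in Orion Industries Corp.
Chain via Halcyon Textiles S.p.A. → Summit Holdings Ltd (R2): 100% × 38% × 24% = 9.12% of Orion Industries Corp.
Chain via Quarry Trust → Talon Media Ltd (R2): 52% × 17% × 55% = 4.862% of Orion Industries Corp.
Direct interest in Orion Industries Corp: 6%.
Aggregating (R1): 9.12% + 4.862% + 6% = 19.982%.

19.982%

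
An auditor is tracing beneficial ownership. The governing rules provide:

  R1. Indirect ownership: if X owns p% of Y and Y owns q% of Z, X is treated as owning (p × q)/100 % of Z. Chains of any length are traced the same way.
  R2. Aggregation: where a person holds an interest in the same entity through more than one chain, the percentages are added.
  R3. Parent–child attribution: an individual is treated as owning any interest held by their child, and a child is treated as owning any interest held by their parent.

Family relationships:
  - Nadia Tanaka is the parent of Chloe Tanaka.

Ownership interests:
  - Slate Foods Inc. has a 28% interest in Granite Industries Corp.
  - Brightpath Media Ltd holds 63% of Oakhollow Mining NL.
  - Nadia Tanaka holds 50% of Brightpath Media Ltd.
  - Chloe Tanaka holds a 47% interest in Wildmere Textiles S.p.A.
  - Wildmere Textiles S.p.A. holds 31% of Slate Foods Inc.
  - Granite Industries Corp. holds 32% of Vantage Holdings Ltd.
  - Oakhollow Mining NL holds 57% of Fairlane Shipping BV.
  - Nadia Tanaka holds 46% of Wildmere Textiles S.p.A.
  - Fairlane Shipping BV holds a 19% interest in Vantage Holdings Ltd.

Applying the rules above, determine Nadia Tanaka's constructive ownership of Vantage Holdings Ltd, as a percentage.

By parent–child attribution (R3), Nadia Tanaka is treated as also owning Chloe Tanaka's interest in Wildmere Textiles S.p.A, giving 46% + 47% = 93%.
Chain via Brightpath Media Ltd → Oakhollow Mining NL → Fairlane Shipping BV (R1): 50% × 63% × 57% × 19% = 3.41145% of Vantage Holdings Ltd.
Chain via Wildmere Textiles S.p.A. → Slate Foods Inc. → Granite Industries Corp. (R1): 93% × 31% × 28% × 32% = 2.583168% of Vantage Holdings Ltd.
Aggregating (R2): 3.41145% + 2.583168% = 5.994618%.

5.994618%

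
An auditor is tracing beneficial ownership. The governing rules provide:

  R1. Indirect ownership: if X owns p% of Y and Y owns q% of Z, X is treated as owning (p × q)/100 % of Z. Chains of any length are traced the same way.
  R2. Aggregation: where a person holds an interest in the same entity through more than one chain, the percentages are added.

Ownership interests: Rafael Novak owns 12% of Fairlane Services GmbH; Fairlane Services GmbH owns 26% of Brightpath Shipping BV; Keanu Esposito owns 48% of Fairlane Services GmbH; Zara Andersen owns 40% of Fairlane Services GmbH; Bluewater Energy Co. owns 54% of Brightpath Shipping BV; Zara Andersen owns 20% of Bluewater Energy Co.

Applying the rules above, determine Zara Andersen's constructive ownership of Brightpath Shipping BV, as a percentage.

Chain via Fairlane Services GmbH (R1): 40% × 26% = 10.4% of Brightpath Shipping BV.
Chain via Bluewater Energy Co. (R1): 20% × 54% = 10.8% of Brightpath Shipping BV.
Aggregating (R2): 10.4% + 10.8% = 21.2%.

21.2%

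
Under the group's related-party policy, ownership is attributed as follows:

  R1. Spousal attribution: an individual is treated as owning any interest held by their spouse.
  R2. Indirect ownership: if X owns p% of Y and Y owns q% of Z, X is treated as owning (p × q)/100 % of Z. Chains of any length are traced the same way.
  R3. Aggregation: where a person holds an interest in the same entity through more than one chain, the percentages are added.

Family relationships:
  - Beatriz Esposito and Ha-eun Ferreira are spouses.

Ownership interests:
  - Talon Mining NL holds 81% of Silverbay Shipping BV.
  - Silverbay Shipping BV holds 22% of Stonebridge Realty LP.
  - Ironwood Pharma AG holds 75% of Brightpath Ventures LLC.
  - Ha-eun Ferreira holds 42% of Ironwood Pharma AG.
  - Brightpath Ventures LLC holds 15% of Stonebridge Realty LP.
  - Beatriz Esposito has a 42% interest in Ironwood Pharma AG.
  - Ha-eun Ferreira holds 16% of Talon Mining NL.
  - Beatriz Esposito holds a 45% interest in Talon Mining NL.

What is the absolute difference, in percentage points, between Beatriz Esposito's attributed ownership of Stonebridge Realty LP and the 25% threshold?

By spousal attribution (R1), Beatriz Esposito is treated as also owning Ha-eun Ferreira's interest in Talon Mining NL, giving 45% + 16% = 61%.
By spousal attribution (R1), Beatriz Esposito is treated as also owning Ha-eun Ferreira's interest in Ironwood Pharma AG, giving 42% + 42% = 84%.
Chain via Talon Mining NL → Silverbay Shipping BV (R2): 61% × 81% × 22% = 10.8702% of Stonebridge Realty LP.
Chain via Ironwood Pharma AG → Brightpath Ventures LLC (R2): 84% × 75% × 15% = 9.45% of Stonebridge Realty LP.
Aggregating (R3): 10.8702% + 9.45% = 20.3202%.
20.3202% falls short of the 25% threshold by 4.6798 percentage points.

4.6798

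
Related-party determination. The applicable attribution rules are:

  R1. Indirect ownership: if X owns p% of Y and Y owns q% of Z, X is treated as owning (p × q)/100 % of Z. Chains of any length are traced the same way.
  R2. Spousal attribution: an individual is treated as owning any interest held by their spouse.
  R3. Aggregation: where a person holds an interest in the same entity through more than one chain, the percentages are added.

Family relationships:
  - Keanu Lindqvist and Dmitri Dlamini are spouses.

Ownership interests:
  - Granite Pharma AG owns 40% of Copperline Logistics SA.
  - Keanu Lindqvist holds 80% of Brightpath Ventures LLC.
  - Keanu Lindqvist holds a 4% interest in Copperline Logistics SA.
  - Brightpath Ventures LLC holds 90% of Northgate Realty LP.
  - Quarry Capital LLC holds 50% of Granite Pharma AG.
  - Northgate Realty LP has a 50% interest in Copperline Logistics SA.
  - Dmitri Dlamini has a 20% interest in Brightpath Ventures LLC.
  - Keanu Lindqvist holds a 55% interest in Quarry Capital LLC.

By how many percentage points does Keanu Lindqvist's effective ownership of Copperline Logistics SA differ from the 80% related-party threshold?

By spousal attribution (R2), Keanu Lindqvist is treated as also owning Dmitri Dlamini's interest in Brightpath Ventures LLC, giving 80% + 20% = 100%.
Chain via Quarry Capital LLC → Granite Pharma AG (R1): 55% × 50% × 40% = 11% of Copperline Logistics SA.
Chain via Brightpath Ventures LLC → Northgate Realty LP (R1): 100% × 90% × 50% = 45% of Copperline Logistics SA.
Direct interest in Copperline Logistics SA: 4%.
Aggregating (R3): 11% + 45% + 4% = 60%.
60% falls short of the 80% threshold by 20 percentage points.

20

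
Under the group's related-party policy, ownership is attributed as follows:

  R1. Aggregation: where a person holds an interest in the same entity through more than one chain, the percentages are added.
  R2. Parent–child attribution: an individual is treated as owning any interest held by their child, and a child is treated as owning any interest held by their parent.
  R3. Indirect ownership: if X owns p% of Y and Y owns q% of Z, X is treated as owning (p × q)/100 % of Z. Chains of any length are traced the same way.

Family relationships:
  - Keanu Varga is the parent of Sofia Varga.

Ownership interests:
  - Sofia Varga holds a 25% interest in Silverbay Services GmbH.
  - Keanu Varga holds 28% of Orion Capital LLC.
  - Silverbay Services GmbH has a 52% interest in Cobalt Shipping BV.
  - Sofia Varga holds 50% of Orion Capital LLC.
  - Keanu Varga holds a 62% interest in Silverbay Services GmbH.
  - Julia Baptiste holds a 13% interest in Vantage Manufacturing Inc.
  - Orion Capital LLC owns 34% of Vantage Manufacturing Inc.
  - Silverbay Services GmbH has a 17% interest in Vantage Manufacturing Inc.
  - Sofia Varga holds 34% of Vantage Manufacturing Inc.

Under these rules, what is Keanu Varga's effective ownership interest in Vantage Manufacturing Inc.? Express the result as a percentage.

75.31%

By parent–child attribution (R2), Keanu Varga is treated as also owning Sofia Varga's interest in Silverbay Services GmbH, giving 62% + 25% = 87%.
By parent–child attribution (R2), Keanu Varga is treated as also owning Sofia Varga's interest in Orion Capital LLC, giving 28% + 50% = 78%.
By parent–child attribution (R2), Keanu Varga is treated as owning Sofia Varga's 34% interest in Vantage Manufacturing Inc.
Chain via Silverbay Services GmbH (R3): 87% × 17% = 14.79% of Vantage Manufacturing Inc.
Chain via Orion Capital LLC (R3): 78% × 34% = 26.52% of Vantage Manufacturing Inc.
Direct interest in Vantage Manufacturing Inc: 34%.
Aggregating (R1): 14.79% + 26.52% + 34% = 75.31%.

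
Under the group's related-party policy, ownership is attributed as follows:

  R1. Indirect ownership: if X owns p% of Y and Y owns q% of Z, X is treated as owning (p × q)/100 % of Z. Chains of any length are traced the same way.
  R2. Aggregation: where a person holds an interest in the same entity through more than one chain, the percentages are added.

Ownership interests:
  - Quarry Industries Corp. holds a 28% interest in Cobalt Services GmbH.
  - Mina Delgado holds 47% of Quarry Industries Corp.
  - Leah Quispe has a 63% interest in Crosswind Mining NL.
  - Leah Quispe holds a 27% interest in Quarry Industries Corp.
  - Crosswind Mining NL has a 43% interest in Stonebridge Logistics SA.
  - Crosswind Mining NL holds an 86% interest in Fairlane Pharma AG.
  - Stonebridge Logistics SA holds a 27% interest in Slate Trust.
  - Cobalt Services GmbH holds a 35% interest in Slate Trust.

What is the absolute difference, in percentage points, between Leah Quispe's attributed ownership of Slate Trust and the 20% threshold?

10.0397

Chain via Quarry Industries Corp. → Cobalt Services GmbH (R1): 27% × 28% × 35% = 2.646% of Slate Trust.
Chain via Crosswind Mining NL → Stonebridge Logistics SA (R1): 63% × 43% × 27% = 7.3143% of Slate Trust.
Aggregating (R2): 2.646% + 7.3143% = 9.9603%.
9.9603% falls short of the 20% threshold by 10.0397 percentage points.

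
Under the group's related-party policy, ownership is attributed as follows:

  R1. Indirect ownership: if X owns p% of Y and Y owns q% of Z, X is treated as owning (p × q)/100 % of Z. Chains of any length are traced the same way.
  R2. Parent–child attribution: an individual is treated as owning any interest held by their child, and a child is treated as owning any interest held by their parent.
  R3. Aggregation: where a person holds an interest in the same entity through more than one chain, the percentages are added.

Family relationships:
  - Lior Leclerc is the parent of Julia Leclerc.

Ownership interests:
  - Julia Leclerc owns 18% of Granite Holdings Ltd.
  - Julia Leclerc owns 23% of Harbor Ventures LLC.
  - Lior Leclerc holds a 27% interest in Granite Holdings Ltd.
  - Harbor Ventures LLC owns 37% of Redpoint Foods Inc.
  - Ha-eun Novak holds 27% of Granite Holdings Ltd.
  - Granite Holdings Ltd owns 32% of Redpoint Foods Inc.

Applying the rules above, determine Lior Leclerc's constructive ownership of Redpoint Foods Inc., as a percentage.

22.91%

By parent–child attribution (R2), Lior Leclerc is treated as also owning Julia Leclerc's interest in Granite Holdings Ltd, giving 27% + 18% = 45%.
By parent–child attribution (R2), Lior Leclerc is treated as owning Julia Leclerc's 23% interest in Harbor Ventures LLC.
Chain via Granite Holdings Ltd (R1): 45% × 32% = 14.4% of Redpoint Foods Inc.
Chain via Harbor Ventures LLC (R1): 23% × 37% = 8.51% of Redpoint Foods Inc.
Aggregating (R3): 14.4% + 8.51% = 22.91%.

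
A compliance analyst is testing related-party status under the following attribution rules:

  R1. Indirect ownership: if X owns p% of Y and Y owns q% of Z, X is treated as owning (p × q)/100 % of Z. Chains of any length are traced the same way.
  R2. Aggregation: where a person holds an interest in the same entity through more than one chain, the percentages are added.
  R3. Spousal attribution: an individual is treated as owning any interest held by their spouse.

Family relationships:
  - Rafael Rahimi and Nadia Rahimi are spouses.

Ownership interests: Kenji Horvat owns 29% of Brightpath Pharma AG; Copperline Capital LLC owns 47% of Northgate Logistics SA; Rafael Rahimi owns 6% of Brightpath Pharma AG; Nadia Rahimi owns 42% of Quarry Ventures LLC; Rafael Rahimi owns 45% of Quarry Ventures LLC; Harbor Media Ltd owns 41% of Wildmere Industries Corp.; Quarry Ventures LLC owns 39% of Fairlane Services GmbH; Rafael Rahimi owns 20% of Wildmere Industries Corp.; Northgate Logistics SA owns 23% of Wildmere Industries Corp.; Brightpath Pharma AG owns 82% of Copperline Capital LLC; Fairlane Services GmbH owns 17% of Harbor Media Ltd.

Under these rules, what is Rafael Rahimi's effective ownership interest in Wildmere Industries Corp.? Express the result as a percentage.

By spousal attribution (R3), Rafael Rahimi is treated as also owning Nadia Rahimi's interest in Quarry Ventures LLC, giving 45% + 42% = 87%.
Chain via Quarry Ventures LLC → Fairlane Services GmbH → Harbor Media Ltd (R1): 87% × 39% × 17% × 41% = 2.364921% of Wildmere Industries Corp.
Chain via Brightpath Pharma AG → Copperline Capital LLC → Northgate Logistics SA (R1): 6% × 82% × 47% × 23% = 0.531852% of Wildmere Industries Corp.
Direct interest in Wildmere Industries Corp: 20%.
Aggregating (R2): 2.364921% + 0.531852% + 20% = 22.896773%.

22.896773%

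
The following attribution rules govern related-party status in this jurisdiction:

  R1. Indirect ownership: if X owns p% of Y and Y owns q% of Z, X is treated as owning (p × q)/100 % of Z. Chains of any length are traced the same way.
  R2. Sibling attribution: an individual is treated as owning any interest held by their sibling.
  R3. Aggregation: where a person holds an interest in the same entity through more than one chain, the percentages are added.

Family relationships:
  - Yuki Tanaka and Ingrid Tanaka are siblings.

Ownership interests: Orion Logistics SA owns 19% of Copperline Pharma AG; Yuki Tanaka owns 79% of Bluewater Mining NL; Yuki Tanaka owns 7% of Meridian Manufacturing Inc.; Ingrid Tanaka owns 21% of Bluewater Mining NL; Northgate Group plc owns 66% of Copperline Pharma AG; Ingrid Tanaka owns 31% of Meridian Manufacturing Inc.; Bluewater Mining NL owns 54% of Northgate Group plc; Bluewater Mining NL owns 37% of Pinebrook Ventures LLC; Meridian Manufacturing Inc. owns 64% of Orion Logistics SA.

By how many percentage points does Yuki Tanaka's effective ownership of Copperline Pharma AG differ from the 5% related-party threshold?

35.2608

By sibling attribution (R2), Yuki Tanaka is treated as also owning Ingrid Tanaka's interest in Bluewater Mining NL, giving 79% + 21% = 100%.
By sibling attribution (R2), Yuki Tanaka is treated as also owning Ingrid Tanaka's interest in Meridian Manufacturing Inc, giving 7% + 31% = 38%.
Chain via Bluewater Mining NL → Northgate Group plc (R1): 100% × 54% × 66% = 35.64% of Copperline Pharma AG.
Chain via Meridian Manufacturing Inc. → Orion Logistics SA (R1): 38% × 64% × 19% = 4.6208% of Copperline Pharma AG.
Aggregating (R3): 35.64% + 4.6208% = 40.2608%.
40.2608% exceeds the 5% threshold by 35.2608 percentage points.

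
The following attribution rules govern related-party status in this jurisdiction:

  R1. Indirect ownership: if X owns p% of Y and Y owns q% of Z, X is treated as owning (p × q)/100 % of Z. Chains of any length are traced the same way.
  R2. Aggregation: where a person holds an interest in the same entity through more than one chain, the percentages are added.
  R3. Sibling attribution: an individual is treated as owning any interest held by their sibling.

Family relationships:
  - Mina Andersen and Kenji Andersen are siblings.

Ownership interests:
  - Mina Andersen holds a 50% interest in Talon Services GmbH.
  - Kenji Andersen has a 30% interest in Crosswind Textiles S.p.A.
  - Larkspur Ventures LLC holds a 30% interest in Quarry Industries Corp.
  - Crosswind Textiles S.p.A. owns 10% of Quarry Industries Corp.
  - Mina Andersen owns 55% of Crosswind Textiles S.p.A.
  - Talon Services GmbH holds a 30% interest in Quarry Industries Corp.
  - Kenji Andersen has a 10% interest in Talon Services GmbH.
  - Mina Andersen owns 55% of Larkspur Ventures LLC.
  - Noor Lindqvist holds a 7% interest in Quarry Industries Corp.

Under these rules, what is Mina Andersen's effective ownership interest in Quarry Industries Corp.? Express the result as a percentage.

By sibling attribution (R3), Mina Andersen is treated as also owning Kenji Andersen's interest in Talon Services GmbH, giving 50% + 10% = 60%.
By sibling attribution (R3), Mina Andersen is treated as also owning Kenji Andersen's interest in Crosswind Textiles S.p.A, giving 55% + 30% = 85%.
Chain via Talon Services GmbH (R1): 60% × 30% = 18% of Quarry Industries Corp.
Chain via Larkspur Ventures LLC (R1): 55% × 30% = 16.5% of Quarry Industries Corp.
Chain via Crosswind Textiles S.p.A. (R1): 85% × 10% = 8.5% of Quarry Industries Corp.
Aggregating (R2): 18% + 16.5% + 8.5% = 43%.

43%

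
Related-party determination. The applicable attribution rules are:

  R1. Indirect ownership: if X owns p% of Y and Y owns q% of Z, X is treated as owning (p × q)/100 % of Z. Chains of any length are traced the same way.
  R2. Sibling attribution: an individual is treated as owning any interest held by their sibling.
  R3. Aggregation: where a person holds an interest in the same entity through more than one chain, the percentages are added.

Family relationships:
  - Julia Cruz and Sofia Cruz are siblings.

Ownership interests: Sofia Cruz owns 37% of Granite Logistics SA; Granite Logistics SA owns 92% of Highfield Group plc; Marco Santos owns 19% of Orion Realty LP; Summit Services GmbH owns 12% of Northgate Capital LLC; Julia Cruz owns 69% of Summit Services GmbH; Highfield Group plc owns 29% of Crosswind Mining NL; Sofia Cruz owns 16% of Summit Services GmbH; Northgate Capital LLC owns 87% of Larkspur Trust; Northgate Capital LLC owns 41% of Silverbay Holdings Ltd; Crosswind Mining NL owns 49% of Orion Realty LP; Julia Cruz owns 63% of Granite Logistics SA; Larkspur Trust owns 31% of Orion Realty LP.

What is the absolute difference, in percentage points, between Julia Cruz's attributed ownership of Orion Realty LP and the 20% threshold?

By sibling attribution (R2), Julia Cruz is treated as also owning Sofia Cruz's interest in Granite Logistics SA, giving 63% + 37% = 100%.
By sibling attribution (R2), Julia Cruz is treated as also owning Sofia Cruz's interest in Summit Services GmbH, giving 69% + 16% = 85%.
Chain via Granite Logistics SA → Highfield Group plc → Crosswind Mining NL (R1): 100% × 92% × 29% × 49% = 13.0732% of Orion Realty LP.
Chain via Summit Services GmbH → Northgate Capital LLC → Larkspur Trust (R1): 85% × 12% × 87% × 31% = 2.75094% of Orion Realty LP.
Aggregating (R3): 13.0732% + 2.75094% = 15.82414%.
15.82414% falls short of the 20% threshold by 4.17586 percentage points.

4.17586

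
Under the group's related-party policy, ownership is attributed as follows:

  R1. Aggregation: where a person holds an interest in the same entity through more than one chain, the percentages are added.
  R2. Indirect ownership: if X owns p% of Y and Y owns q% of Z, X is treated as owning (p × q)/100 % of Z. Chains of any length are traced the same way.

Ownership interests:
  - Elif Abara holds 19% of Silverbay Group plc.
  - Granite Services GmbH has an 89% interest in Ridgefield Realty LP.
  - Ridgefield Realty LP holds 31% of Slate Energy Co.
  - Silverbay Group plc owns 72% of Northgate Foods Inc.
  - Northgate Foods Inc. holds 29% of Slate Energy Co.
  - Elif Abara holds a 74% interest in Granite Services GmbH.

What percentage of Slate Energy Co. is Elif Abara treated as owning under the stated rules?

Chain via Silverbay Group plc → Northgate Foods Inc. (R2): 19% × 72% × 29% = 3.9672% of Slate Energy Co.
Chain via Granite Services GmbH → Ridgefield Realty LP (R2): 74% × 89% × 31% = 20.4166% of Slate Energy Co.
Aggregating (R1): 3.9672% + 20.4166% = 24.3838%.

24.3838%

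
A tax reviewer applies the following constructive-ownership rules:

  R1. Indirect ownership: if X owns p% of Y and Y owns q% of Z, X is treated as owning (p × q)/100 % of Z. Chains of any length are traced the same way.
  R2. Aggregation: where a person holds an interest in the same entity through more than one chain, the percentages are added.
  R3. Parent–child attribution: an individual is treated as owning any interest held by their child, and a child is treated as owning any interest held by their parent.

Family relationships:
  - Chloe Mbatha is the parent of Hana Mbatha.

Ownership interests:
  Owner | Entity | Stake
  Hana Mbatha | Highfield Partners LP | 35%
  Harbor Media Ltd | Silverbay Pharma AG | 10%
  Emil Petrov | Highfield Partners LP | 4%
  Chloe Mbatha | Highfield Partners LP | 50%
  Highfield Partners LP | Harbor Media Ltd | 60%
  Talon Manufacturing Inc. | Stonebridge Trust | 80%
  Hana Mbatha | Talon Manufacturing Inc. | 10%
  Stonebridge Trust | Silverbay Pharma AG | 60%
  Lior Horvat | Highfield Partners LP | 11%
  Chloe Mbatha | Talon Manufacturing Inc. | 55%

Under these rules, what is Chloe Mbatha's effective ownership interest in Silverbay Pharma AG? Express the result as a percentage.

36.3%

By parent–child attribution (R3), Chloe Mbatha is treated as also owning Hana Mbatha's interest in Talon Manufacturing Inc, giving 55% + 10% = 65%.
By parent–child attribution (R3), Chloe Mbatha is treated as also owning Hana Mbatha's interest in Highfield Partners LP, giving 50% + 35% = 85%.
Chain via Talon Manufacturing Inc. → Stonebridge Trust (R1): 65% × 80% × 60% = 31.2% of Silverbay Pharma AG.
Chain via Highfield Partners LP → Harbor Media Ltd (R1): 85% × 60% × 10% = 5.1% of Silverbay Pharma AG.
Aggregating (R2): 31.2% + 5.1% = 36.3%.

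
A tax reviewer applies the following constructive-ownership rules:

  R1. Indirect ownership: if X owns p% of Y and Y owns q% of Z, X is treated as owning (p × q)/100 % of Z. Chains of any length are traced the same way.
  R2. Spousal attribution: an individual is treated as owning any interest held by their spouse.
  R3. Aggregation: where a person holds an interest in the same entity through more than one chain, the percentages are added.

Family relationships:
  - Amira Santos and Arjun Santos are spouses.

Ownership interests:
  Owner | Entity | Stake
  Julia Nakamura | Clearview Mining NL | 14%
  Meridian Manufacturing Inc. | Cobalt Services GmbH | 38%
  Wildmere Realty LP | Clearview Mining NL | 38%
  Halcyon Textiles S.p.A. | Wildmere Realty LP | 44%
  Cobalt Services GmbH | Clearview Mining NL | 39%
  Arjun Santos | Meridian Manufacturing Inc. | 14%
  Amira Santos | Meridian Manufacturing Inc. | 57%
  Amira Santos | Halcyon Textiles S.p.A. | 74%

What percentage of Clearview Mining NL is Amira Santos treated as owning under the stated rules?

22.895%

By spousal attribution (R2), Amira Santos is treated as also owning Arjun Santos's interest in Meridian Manufacturing Inc, giving 57% + 14% = 71%.
Chain via Halcyon Textiles S.p.A. → Wildmere Realty LP (R1): 74% × 44% × 38% = 12.3728% of Clearview Mining NL.
Chain via Meridian Manufacturing Inc. → Cobalt Services GmbH (R1): 71% × 38% × 39% = 10.5222% of Clearview Mining NL.
Aggregating (R3): 12.3728% + 10.5222% = 22.895%.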